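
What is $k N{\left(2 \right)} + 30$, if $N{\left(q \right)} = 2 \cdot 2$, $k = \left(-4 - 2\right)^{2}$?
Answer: $174$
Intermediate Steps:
$k = 36$ ($k = \left(-6\right)^{2} = 36$)
$N{\left(q \right)} = 4$
$k N{\left(2 \right)} + 30 = 36 \cdot 4 + 30 = 144 + 30 = 174$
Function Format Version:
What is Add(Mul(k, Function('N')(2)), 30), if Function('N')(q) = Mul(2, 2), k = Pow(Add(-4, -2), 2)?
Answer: 174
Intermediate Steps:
k = 36 (k = Pow(-6, 2) = 36)
Function('N')(q) = 4
Add(Mul(k, Function('N')(2)), 30) = Add(Mul(36, 4), 30) = Add(144, 30) = 174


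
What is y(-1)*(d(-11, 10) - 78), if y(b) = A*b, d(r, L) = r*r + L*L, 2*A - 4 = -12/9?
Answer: -572/3 ≈ -190.67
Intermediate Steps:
A = 4/3 (A = 2 + (-12/9)/2 = 2 + (-12*1/9)/2 = 2 + (1/2)*(-4/3) = 2 - 2/3 = 4/3 ≈ 1.3333)
d(r, L) = L**2 + r**2 (d(r, L) = r**2 + L**2 = L**2 + r**2)
y(b) = 4*b/3
y(-1)*(d(-11, 10) - 78) = ((4/3)*(-1))*((10**2 + (-11)**2) - 78) = -4*((100 + 121) - 78)/3 = -4*(221 - 78)/3 = -4/3*143 = -572/3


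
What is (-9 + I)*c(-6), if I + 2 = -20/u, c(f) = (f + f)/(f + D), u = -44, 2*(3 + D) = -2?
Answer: -696/55 ≈ -12.655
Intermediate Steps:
D = -4 (D = -3 + (½)*(-2) = -3 - 1 = -4)
c(f) = 2*f/(-4 + f) (c(f) = (f + f)/(f - 4) = (2*f)/(-4 + f) = 2*f/(-4 + f))
I = -17/11 (I = -2 - 20/(-44) = -2 - 20*(-1/44) = -2 + 5/11 = -17/11 ≈ -1.5455)
(-9 + I)*c(-6) = (-9 - 17/11)*(2*(-6)/(-4 - 6)) = -232*(-6)/(11*(-10)) = -232*(-6)*(-1)/(11*10) = -116/11*6/5 = -696/55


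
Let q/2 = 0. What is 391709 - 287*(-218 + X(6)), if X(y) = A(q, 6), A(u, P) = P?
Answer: 452553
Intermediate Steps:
q = 0 (q = 2*0 = 0)
X(y) = 6
391709 - 287*(-218 + X(6)) = 391709 - 287*(-218 + 6) = 391709 - 287*(-212) = 391709 + 60844 = 452553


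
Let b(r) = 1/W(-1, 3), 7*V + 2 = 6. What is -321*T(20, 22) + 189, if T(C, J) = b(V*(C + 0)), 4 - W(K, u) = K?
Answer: 624/5 ≈ 124.80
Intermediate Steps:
V = 4/7 (V = -2/7 + (1/7)*6 = -2/7 + 6/7 = 4/7 ≈ 0.57143)
W(K, u) = 4 - K
b(r) = 1/5 (b(r) = 1/(4 - 1*(-1)) = 1/(4 + 1) = 1/5)
T(C, J) = 1/5
-321*T(20, 22) + 189 = -321*1/5 + 189 = -321/5 + 189 = 624/5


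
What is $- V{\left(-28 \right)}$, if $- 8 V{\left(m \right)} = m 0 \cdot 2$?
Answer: $0$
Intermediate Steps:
$V{\left(m \right)} = 0$ ($V{\left(m \right)} = - \frac{m 0 \cdot 2}{8} = - \frac{0 \cdot 2}{8} = \left(- \frac{1}{8}\right) 0 = 0$)
$- V{\left(-28 \right)} = \left(-1\right) 0 = 0$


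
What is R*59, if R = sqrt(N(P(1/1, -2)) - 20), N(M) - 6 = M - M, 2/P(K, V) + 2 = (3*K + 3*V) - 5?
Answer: 59*I*sqrt(14) ≈ 220.76*I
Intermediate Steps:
P(K, V) = 2/(-7 + 3*K + 3*V) (P(K, V) = 2/(-2 + ((3*K + 3*V) - 5)) = 2/(-2 + (-5 + 3*K + 3*V)) = 2/(-7 + 3*K + 3*V))
N(M) = 6 (N(M) = 6 + (M - M) = 6 + 0 = 6)
R = I*sqrt(14) (R = sqrt(6 - 20) = sqrt(-14) = I*sqrt(14) ≈ 3.7417*I)
R*59 = (I*sqrt(14))*59 = 59*I*sqrt(14)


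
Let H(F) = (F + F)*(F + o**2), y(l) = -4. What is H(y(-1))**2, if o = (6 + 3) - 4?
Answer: 28224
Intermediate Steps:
o = 5 (o = 9 - 4 = 5)
H(F) = 2*F*(25 + F) (H(F) = (F + F)*(F + 5**2) = (2*F)*(F + 25) = (2*F)*(25 + F) = 2*F*(25 + F))
H(y(-1))**2 = (2*(-4)*(25 - 4))**2 = (2*(-4)*21)**2 = (-168)**2 = 28224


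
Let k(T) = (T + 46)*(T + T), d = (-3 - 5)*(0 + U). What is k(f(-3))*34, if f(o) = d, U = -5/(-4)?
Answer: -24480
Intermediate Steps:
U = 5/4 (U = -5*(-¼) = 5/4 ≈ 1.2500)
d = -10 (d = (-3 - 5)*(0 + 5/4) = -8*5/4 = -10)
f(o) = -10
k(T) = 2*T*(46 + T) (k(T) = (46 + T)*(2*T) = 2*T*(46 + T))
k(f(-3))*34 = (2*(-10)*(46 - 10))*34 = (2*(-10)*36)*34 = -720*34 = -24480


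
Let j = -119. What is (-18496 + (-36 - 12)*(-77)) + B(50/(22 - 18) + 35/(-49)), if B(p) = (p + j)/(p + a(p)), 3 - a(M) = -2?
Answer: -3479501/235 ≈ -14806.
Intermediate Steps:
a(M) = 5 (a(M) = 3 - 1*(-2) = 3 + 2 = 5)
B(p) = (-119 + p)/(5 + p) (B(p) = (p - 119)/(p + 5) = (-119 + p)/(5 + p))
(-18496 + (-36 - 12)*(-77)) + B(50/(22 - 18) + 35/(-49)) = (-18496 + (-36 - 12)*(-77)) + (-119 + (50/(22 - 18) + 35/(-49)))/(5 + (50/(22 - 18) + 35/(-49))) = (-18496 - 48*(-77)) + (-119 + (50/4 + 35*(-1/49)))/(5 + (50/4 + 35*(-1/49))) = (-18496 + 3696) + (-119 + (50*(¼) - 5/7))/(5 + (50*(¼) - 5/7)) = -14800 + (-119 + (25/2 - 5/7))/(5 + (25/2 - 5/7)) = -14800 + (-119 + 165/14)/(5 + 165/14) = -14800 - 1501/14/(235/14) = -14800 + (14/235)*(-1501/14) = -14800 - 1501/235 = -3479501/235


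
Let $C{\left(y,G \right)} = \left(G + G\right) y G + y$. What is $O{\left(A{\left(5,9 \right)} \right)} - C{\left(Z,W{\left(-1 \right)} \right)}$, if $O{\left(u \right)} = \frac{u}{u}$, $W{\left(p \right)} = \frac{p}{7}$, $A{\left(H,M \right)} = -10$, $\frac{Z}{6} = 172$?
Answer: $- \frac{52583}{49} \approx -1073.1$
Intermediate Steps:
$Z = 1032$ ($Z = 6 \cdot 172 = 1032$)
$W{\left(p \right)} = \frac{p}{7}$ ($W{\left(p \right)} = p \frac{1}{7} = \frac{p}{7}$)
$O{\left(u \right)} = 1$
$C{\left(y,G \right)} = y + 2 y G^{2}$ ($C{\left(y,G \right)} = 2 G y G + y = 2 y G^{2} + y = y + 2 y G^{2}$)
$O{\left(A{\left(5,9 \right)} \right)} - C{\left(Z,W{\left(-1 \right)} \right)} = 1 - 1032 \left(1 + 2 \left(\frac{1}{7} \left(-1\right)\right)^{2}\right) = 1 - 1032 \left(1 + 2 \left(- \frac{1}{7}\right)^{2}\right) = 1 - 1032 \left(1 + 2 \cdot \frac{1}{49}\right) = 1 - 1032 \left(1 + \frac{2}{49}\right) = 1 - 1032 \cdot \frac{51}{49} = 1 - \frac{52632}{49} = - \frac{52583}{49}$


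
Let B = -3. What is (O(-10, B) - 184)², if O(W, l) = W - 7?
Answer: 40401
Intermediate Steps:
O(W, l) = -7 + W
(O(-10, B) - 184)² = ((-7 - 10) - 184)² = (-17 - 184)² = (-201)² = 40401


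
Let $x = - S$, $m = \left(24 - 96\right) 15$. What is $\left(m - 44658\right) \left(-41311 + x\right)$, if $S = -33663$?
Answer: $349804224$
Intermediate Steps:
$m = -1080$ ($m = \left(-72\right) 15 = -1080$)
$x = 33663$ ($x = \left(-1\right) \left(-33663\right) = 33663$)
$\left(m - 44658\right) \left(-41311 + x\right) = \left(-1080 - 44658\right) \left(-41311 + 33663\right) = \left(-45738\right) \left(-7648\right) = 349804224$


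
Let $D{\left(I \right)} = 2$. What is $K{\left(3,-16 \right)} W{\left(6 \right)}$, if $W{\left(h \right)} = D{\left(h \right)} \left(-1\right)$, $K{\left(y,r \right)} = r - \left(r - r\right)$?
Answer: $32$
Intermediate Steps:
$K{\left(y,r \right)} = r$ ($K{\left(y,r \right)} = r - 0 = r + 0 = r$)
$W{\left(h \right)} = -2$ ($W{\left(h \right)} = 2 \left(-1\right) = -2$)
$K{\left(3,-16 \right)} W{\left(6 \right)} = \left(-16\right) \left(-2\right) = 32$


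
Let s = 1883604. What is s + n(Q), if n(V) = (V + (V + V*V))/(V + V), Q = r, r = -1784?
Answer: 1882713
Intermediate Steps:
Q = -1784
n(V) = (V² + 2*V)/(2*V) (n(V) = (V + (V + V²))/((2*V)) = (V² + 2*V)*(1/(2*V)) = (V² + 2*V)/(2*V))
s + n(Q) = 1883604 + (1 + (½)*(-1784)) = 1883604 + (1 - 892) = 1883604 - 891 = 1882713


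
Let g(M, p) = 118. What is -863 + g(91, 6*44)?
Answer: -745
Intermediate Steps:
-863 + g(91, 6*44) = -863 + 118 = -745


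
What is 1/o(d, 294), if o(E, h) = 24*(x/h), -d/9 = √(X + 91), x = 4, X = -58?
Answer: 49/16 ≈ 3.0625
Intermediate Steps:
d = -9*√33 (d = -9*√(-58 + 91) = -9*√33 ≈ -51.701)
o(E, h) = 96/h (o(E, h) = 24*(4/h) = 96/h)
1/o(d, 294) = 1/(96/294) = 1/(96*(1/294)) = 1/(16/49) = 49/16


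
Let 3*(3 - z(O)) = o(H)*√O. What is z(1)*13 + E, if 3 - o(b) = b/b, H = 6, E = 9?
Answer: 118/3 ≈ 39.333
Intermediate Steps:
o(b) = 2 (o(b) = 3 - b/b = 3 - 1*1 = 3 - 1 = 2)
z(O) = 3 - 2*√O/3
z(1)*13 + E = (3 - 2*√1/3)*13 + 9 = (3 - ⅔*1)*13 + 9 = (3 - ⅔)*13 + 9 = (7/3)*13 + 9 = 91/3 + 9 = 118/3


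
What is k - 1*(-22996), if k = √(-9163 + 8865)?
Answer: 22996 + I*√298 ≈ 22996.0 + 17.263*I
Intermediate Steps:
k = I*√298 (k = √(-298) = I*√298 ≈ 17.263*I)
k - 1*(-22996) = I*√298 - 1*(-22996) = I*√298 + 22996 = 22996 + I*√298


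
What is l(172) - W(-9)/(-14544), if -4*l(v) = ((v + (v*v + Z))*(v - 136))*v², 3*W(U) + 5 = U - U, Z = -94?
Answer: -344591812514309/43632 ≈ -7.8977e+9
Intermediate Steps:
W(U) = -5/3 (W(U) = -5/3 + (U - U)/3 = -5/3 + (⅓)*0 = -5/3 + 0 = -5/3)
l(v) = -v²*(-136 + v)*(-94 + v + v²)/4 (l(v) = -(v + (v*v - 94))*(v - 136)*v²/4 = -(v + (v² - 94))*(-136 + v)*v²/4 = -(v + (-94 + v²))*(-136 + v)*v²/4 = -(-94 + v + v²)*(-136 + v)*v²/4 = -(-136 + v)*(-94 + v + v²)*v²/4 = -v²*(-136 + v)*(-94 + v + v²)/4)
l(172) - W(-9)/(-14544) = (¼)*172²*(-12784 - 1*172³ + 135*172² + 230*172) - (-5)/(3*(-14544)) = (¼)*29584*(-12784 - 1*5088448 + 135*29584 + 39560) - (-5)*(-1)/(3*14544) = (¼)*29584*(-12784 - 5088448 + 3993840 + 39560) - 1*5/43632 = (¼)*29584*(-1067832) - 5/43632 = -7897685472 - 5/43632 = -344591812514309/43632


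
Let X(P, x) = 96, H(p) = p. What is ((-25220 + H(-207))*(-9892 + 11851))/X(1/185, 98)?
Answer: -16603831/32 ≈ -5.1887e+5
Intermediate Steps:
((-25220 + H(-207))*(-9892 + 11851))/X(1/185, 98) = ((-25220 - 207)*(-9892 + 11851))/96 = -25427*1959*(1/96) = -49811493*1/96 = -16603831/32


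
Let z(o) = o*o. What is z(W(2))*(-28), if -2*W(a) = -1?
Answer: -7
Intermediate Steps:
W(a) = ½ (W(a) = -½*(-1) = ½)
z(o) = o²
z(W(2))*(-28) = (½)²*(-28) = (¼)*(-28) = -7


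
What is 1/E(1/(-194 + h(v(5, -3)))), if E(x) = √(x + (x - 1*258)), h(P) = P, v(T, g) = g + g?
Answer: -10*I*√25801/25801 ≈ -0.062256*I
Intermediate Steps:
v(T, g) = 2*g
E(x) = √(-258 + 2*x) (E(x) = √(x + (x - 258)) = √(x + (-258 + x)) = √(-258 + 2*x))
1/E(1/(-194 + h(v(5, -3)))) = 1/(√(-258 + 2/(-194 + 2*(-3)))) = 1/(√(-258 + 2/(-194 - 6))) = 1/(√(-258 + 2/(-200))) = 1/(√(-258 + 2*(-1/200))) = 1/(√(-258 - 1/100)) = 1/(√(-25801/100)) = 1/(I*√25801/10) = -10*I*√25801/25801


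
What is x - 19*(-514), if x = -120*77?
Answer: 526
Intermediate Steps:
x = -9240
x - 19*(-514) = -9240 - 19*(-514) = -9240 + 9766 = 526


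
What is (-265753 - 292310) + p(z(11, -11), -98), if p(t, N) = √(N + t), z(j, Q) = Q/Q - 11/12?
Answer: -558063 + 5*I*√141/6 ≈ -5.5806e+5 + 9.8953*I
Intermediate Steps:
z(j, Q) = 1/12 (z(j, Q) = 1 - 11*1/12 = 1 - 11/12 = 1/12)
(-265753 - 292310) + p(z(11, -11), -98) = (-265753 - 292310) + √(-98 + 1/12) = -558063 + √(-1175/12) = -558063 + 5*I*√141/6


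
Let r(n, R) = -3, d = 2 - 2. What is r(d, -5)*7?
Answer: -21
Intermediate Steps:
d = 0
r(d, -5)*7 = -3*7 = -21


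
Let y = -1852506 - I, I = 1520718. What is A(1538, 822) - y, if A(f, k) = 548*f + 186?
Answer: 4216234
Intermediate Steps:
A(f, k) = 186 + 548*f
y = -3373224 (y = -1852506 - 1*1520718 = -1852506 - 1520718 = -3373224)
A(1538, 822) - y = (186 + 548*1538) - 1*(-3373224) = (186 + 842824) + 3373224 = 843010 + 3373224 = 4216234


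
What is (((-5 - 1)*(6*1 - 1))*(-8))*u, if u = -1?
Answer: -240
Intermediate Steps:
(((-5 - 1)*(6*1 - 1))*(-8))*u = (((-5 - 1)*(6*1 - 1))*(-8))*(-1) = (-6*(6 - 1)*(-8))*(-1) = (-6*5*(-8))*(-1) = -30*(-8)*(-1) = 240*(-1) = -240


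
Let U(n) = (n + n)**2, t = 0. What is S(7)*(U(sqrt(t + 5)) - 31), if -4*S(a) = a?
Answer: 77/4 ≈ 19.250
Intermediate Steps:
S(a) = -a/4
U(n) = 4*n**2 (U(n) = (2*n)**2 = 4*n**2)
S(7)*(U(sqrt(t + 5)) - 31) = (-1/4*7)*(4*(sqrt(0 + 5))**2 - 31) = -7*(4*(sqrt(5))**2 - 31)/4 = -7*(4*5 - 31)/4 = -7*(20 - 31)/4 = -7/4*(-11) = 77/4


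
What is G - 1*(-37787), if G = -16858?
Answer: 20929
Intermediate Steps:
G - 1*(-37787) = -16858 - 1*(-37787) = -16858 + 37787 = 20929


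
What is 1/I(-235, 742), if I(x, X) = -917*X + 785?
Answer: -1/679629 ≈ -1.4714e-6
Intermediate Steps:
I(x, X) = 785 - 917*X
1/I(-235, 742) = 1/(785 - 917*742) = 1/(785 - 680414) = 1/(-679629) = -1/679629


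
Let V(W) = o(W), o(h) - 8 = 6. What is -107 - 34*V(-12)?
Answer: -583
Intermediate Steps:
o(h) = 14 (o(h) = 8 + 6 = 14)
V(W) = 14
-107 - 34*V(-12) = -107 - 34*14 = -107 - 476 = -583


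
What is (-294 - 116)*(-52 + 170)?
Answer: -48380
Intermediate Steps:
(-294 - 116)*(-52 + 170) = -410*118 = -48380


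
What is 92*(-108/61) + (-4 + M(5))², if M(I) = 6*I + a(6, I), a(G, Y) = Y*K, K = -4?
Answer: -7740/61 ≈ -126.89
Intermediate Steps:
a(G, Y) = -4*Y (a(G, Y) = Y*(-4) = -4*Y)
M(I) = 2*I (M(I) = 6*I - 4*I = 2*I)
92*(-108/61) + (-4 + M(5))² = 92*(-108/61) + (-4 + 2*5)² = 92*(-108*1/61) + (-4 + 10)² = 92*(-108/61) + 6² = -9936/61 + 36 = -7740/61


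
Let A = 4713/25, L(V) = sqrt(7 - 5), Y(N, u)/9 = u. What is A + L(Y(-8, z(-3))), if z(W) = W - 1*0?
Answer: 4713/25 + sqrt(2) ≈ 189.93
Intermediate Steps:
z(W) = W (z(W) = W + 0 = W)
Y(N, u) = 9*u
L(V) = sqrt(2)
A = 4713/25 (A = 4713*(1/25) = 4713/25 ≈ 188.52)
A + L(Y(-8, z(-3))) = 4713/25 + sqrt(2)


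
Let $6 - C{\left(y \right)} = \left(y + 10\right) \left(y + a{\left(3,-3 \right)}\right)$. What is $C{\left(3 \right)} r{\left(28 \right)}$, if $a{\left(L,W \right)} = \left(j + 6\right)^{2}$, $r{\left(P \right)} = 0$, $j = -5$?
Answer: $0$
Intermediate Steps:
$a{\left(L,W \right)} = 1$ ($a{\left(L,W \right)} = \left(-5 + 6\right)^{2} = 1^{2} = 1$)
$C{\left(y \right)} = 6 - \left(1 + y\right) \left(10 + y\right)$ ($C{\left(y \right)} = 6 - \left(y + 10\right) \left(y + 1\right) = 6 - \left(10 + y\right) \left(1 + y\right) = 6 - \left(1 + y\right) \left(10 + y\right)$)
$C{\left(3 \right)} r{\left(28 \right)} = \left(-4 - 3^{2} - 33\right) 0 = \left(-4 - 9 - 33\right) 0 = \left(-46\right) 0 = 0$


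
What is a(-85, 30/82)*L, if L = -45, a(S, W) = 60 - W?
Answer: -110025/41 ≈ -2683.5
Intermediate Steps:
a(-85, 30/82)*L = (60 - 30/82)*(-45) = (60 - 1*15/41)*(-45) = (60 - 15/41)*(-45) = (2445/41)*(-45) = -110025/41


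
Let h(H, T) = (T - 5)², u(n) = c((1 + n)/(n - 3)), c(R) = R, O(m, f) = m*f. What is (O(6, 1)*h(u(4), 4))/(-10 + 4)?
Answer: -1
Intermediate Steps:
O(m, f) = f*m
u(n) = (1 + n)/(-3 + n) (u(n) = (1 + n)/(n - 3) = (1 + n)/(-3 + n))
h(H, T) = (-5 + T)²
(O(6, 1)*h(u(4), 4))/(-10 + 4) = ((1*6)*(-5 + 4)²)/(-10 + 4) = (6*(-1)²)/(-6) = (6*1)*(-⅙) = 6*(-⅙) = -1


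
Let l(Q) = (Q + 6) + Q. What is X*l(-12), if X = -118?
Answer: 2124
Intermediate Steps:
l(Q) = 6 + 2*Q (l(Q) = (6 + Q) + Q = 6 + 2*Q)
X*l(-12) = -118*(6 + 2*(-12)) = -118*(6 - 24) = -118*(-18) = 2124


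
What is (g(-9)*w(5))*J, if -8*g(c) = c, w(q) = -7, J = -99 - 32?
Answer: 8253/8 ≈ 1031.6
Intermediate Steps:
J = -131
g(c) = -c/8
(g(-9)*w(5))*J = (-⅛*(-9)*(-7))*(-131) = ((9/8)*(-7))*(-131) = -63/8*(-131) = 8253/8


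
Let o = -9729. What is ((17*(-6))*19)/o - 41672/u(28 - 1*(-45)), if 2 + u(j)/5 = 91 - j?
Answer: -16886327/32430 ≈ -520.70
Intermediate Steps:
u(j) = 445 - 5*j (u(j) = -10 + 5*(91 - j) = -10 + (455 - 5*j) = 445 - 5*j)
((17*(-6))*19)/o - 41672/u(28 - 1*(-45)) = ((17*(-6))*19)/(-9729) - 41672/(445 - 5*(28 - 1*(-45))) = -102*19*(-1/9729) - 41672/(445 - 5*(28 + 45)) = -1938*(-1/9729) - 41672/(445 - 5*73) = 646/3243 - 41672/(445 - 365) = 646/3243 - 41672/80 = 646/3243 - 41672*1/80 = 646/3243 - 5209/10 = -16886327/32430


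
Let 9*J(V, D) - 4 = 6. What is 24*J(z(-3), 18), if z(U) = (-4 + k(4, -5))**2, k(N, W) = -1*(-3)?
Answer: 80/3 ≈ 26.667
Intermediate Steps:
k(N, W) = 3
z(U) = 1 (z(U) = (-4 + 3)**2 = (-1)**2 = 1)
J(V, D) = 10/9 (J(V, D) = 4/9 + (1/9)*6 = 4/9 + 2/3 = 10/9)
24*J(z(-3), 18) = 24*(10/9) = 80/3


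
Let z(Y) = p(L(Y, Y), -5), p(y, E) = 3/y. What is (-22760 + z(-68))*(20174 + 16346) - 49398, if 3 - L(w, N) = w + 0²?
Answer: -59018256898/71 ≈ -8.3124e+8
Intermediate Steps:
L(w, N) = 3 - w (L(w, N) = 3 - (w + 0²) = 3 - (w + 0) = 3 - w)
z(Y) = 3/(3 - Y)
(-22760 + z(-68))*(20174 + 16346) - 49398 = (-22760 - 3/(-3 - 68))*(20174 + 16346) - 49398 = (-22760 - 3/(-71))*36520 - 49398 = (-22760 - 3*(-1/71))*36520 - 49398 = (-22760 + 3/71)*36520 - 49398 = -1615957/71*36520 - 49398 = -59014749640/71 - 49398 = -59018256898/71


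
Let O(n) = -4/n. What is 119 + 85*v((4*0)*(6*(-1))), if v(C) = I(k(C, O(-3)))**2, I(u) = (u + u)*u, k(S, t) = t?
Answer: 96679/81 ≈ 1193.6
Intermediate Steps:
I(u) = 2*u**2 (I(u) = (2*u)*u = 2*u**2)
v(C) = 1024/81 (v(C) = (2*(-4/(-3))**2)**2 = (2*(-4*(-1/3))**2)**2 = (2*(4/3)**2)**2 = (2*(16/9))**2 = (32/9)**2 = 1024/81)
119 + 85*v((4*0)*(6*(-1))) = 119 + 85*(1024/81) = 119 + 87040/81 = 96679/81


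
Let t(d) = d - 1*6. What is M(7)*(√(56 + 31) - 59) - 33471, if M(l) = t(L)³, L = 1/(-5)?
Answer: -2426206/125 - 29791*√87/125 ≈ -21633.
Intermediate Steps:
L = -⅕ ≈ -0.20000
t(d) = -6 + d (t(d) = d - 6 = -6 + d)
M(l) = -29791/125 (M(l) = (-6 - ⅕)³ = (-31/5)³ = -29791/125)
M(7)*(√(56 + 31) - 59) - 33471 = -29791*(√(56 + 31) - 59)/125 - 33471 = -29791*(√87 - 59)/125 - 33471 = -29791*(-59 + √87)/125 - 33471 = (1757669/125 - 29791*√87/125) - 33471 = -2426206/125 - 29791*√87/125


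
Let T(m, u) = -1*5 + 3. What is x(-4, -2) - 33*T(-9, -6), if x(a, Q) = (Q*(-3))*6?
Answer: 102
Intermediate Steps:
T(m, u) = -2 (T(m, u) = -5 + 3 = -2)
x(a, Q) = -18*Q (x(a, Q) = -3*Q*6 = -18*Q)
x(-4, -2) - 33*T(-9, -6) = -18*(-2) - 33*(-2) = 36 + 66 = 102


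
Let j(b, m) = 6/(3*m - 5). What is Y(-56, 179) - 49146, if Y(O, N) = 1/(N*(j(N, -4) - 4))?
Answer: -650987933/13246 ≈ -49146.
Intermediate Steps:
j(b, m) = 6/(-5 + 3*m)
Y(O, N) = -17/(74*N) (Y(O, N) = 1/(N*(6/(-5 + 3*(-4)) - 4)) = 1/(N*(6/(-5 - 12) - 4)) = 1/(N*(6/(-17) - 4)) = 1/(N*(6*(-1/17) - 4)) = 1/(N*(-6/17 - 4)) = 1/(N*(-74/17)) = 1/(-74*N/17) = -17/(74*N))
Y(-56, 179) - 49146 = -17/74/179 - 49146 = -17/74*1/179 - 49146 = -17/13246 - 49146 = -650987933/13246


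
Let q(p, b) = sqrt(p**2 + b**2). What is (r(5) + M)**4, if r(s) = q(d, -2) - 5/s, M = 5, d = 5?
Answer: (4 + sqrt(29))**4 ≈ 7758.3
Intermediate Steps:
q(p, b) = sqrt(b**2 + p**2)
r(s) = sqrt(29) - 5/s (r(s) = sqrt((-2)**2 + 5**2) - 5/s = sqrt(4 + 25) - 5/s = sqrt(29) - 5/s)
(r(5) + M)**4 = ((sqrt(29) - 5/5) + 5)**4 = ((sqrt(29) - 5*1/5) + 5)**4 = ((sqrt(29) - 1) + 5)**4 = ((-1 + sqrt(29)) + 5)**4 = (4 + sqrt(29))**4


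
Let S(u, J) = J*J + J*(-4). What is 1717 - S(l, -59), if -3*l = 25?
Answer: -2000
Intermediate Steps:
l = -25/3 (l = -⅓*25 = -25/3 ≈ -8.3333)
S(u, J) = J² - 4*J
1717 - S(l, -59) = 1717 - (-59)*(-4 - 59) = 1717 - (-59)*(-63) = 1717 - 1*3717 = 1717 - 3717 = -2000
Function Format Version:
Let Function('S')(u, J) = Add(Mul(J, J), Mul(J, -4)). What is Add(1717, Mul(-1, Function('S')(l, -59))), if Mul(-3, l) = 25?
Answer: -2000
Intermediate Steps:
l = Rational(-25, 3) (l = Mul(Rational(-1, 3), 25) = Rational(-25, 3) ≈ -8.3333)
Function('S')(u, J) = Add(Pow(J, 2), Mul(-4, J))
Add(1717, Mul(-1, Function('S')(l, -59))) = Add(1717, Mul(-1, Mul(-59, Add(-4, -59)))) = Add(1717, Mul(-1, Mul(-59, -63))) = Add(1717, Mul(-1, 3717)) = Add(1717, -3717) = -2000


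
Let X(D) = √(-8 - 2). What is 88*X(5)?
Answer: 88*I*√10 ≈ 278.28*I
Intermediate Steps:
X(D) = I*√10 (X(D) = √(-10) = I*√10)
88*X(5) = 88*(I*√10) = 88*I*√10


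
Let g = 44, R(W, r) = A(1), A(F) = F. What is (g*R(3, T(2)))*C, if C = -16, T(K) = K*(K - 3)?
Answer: -704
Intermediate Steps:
T(K) = K*(-3 + K)
R(W, r) = 1
(g*R(3, T(2)))*C = (44*1)*(-16) = 44*(-16) = -704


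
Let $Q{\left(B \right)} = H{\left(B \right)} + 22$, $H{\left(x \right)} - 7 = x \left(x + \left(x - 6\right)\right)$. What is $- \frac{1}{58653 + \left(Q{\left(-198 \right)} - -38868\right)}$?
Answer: $- \frac{1}{177146} \approx -5.6451 \cdot 10^{-6}$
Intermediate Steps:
$H{\left(x \right)} = 7 + x \left(-6 + 2 x\right)$ ($H{\left(x \right)} = 7 + x \left(x + \left(x - 6\right)\right) = 7 + x \left(x + \left(-6 + x\right)\right) = 7 + x \left(-6 + 2 x\right)$)
$Q{\left(B \right)} = 29 - 6 B + 2 B^{2}$ ($Q{\left(B \right)} = \left(7 - 6 B + 2 B^{2}\right) + 22 = 29 - 6 B + 2 B^{2}$)
$- \frac{1}{58653 + \left(Q{\left(-198 \right)} - -38868\right)} = - \frac{1}{58653 + \left(\left(29 - -1188 + 2 \left(-198\right)^{2}\right) - -38868\right)} = - \frac{1}{58653 + \left(\left(29 + 1188 + 2 \cdot 39204\right) + 38868\right)} = - \frac{1}{58653 + \left(\left(29 + 1188 + 78408\right) + 38868\right)} = - \frac{1}{58653 + \left(79625 + 38868\right)} = - \frac{1}{58653 + 118493} = - \frac{1}{177146}$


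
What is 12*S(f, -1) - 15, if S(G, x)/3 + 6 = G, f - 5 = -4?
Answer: -195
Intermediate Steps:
f = 1 (f = 5 - 4 = 1)
S(G, x) = -18 + 3*G
12*S(f, -1) - 15 = 12*(-18 + 3*1) - 15 = 12*(-18 + 3) - 15 = 12*(-15) - 15 = -180 - 15 = -195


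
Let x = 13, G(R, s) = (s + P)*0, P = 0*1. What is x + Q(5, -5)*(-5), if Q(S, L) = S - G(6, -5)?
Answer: -12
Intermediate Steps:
P = 0
G(R, s) = 0 (G(R, s) = (s + 0)*0 = s*0 = 0)
Q(S, L) = S (Q(S, L) = S - 1*0 = S + 0 = S)
x + Q(5, -5)*(-5) = 13 + 5*(-5) = 13 - 25 = -12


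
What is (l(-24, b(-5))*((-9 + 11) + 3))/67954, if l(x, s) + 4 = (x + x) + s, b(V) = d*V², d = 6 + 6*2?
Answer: 995/33977 ≈ 0.029285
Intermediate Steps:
d = 18 (d = 6 + 12 = 18)
b(V) = 18*V²
l(x, s) = -4 + s + 2*x (l(x, s) = -4 + ((x + x) + s) = -4 + (2*x + s) = -4 + (s + 2*x) = -4 + s + 2*x)
(l(-24, b(-5))*((-9 + 11) + 3))/67954 = ((-4 + 18*(-5)² + 2*(-24))*((-9 + 11) + 3))/67954 = ((-4 + 18*25 - 48)*(2 + 3))*(1/67954) = ((-4 + 450 - 48)*5)*(1/67954) = (398*5)*(1/67954) = 1990*(1/67954) = 995/33977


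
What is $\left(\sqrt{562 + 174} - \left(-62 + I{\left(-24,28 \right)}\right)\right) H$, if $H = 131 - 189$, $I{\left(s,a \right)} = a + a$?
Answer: $-348 - 232 \sqrt{46} \approx -1921.5$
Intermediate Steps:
$I{\left(s,a \right)} = 2 a$
$H = -58$ ($H = 131 - 189 = -58$)
$\left(\sqrt{562 + 174} - \left(-62 + I{\left(-24,28 \right)}\right)\right) H = \left(\sqrt{562 + 174} + \left(62 - 2 \cdot 28\right)\right) \left(-58\right) = \left(\sqrt{736} + \left(62 - 56\right)\right) \left(-58\right) = \left(4 \sqrt{46} + \left(62 - 56\right)\right) \left(-58\right) = \left(4 \sqrt{46} + 6\right) \left(-58\right) = \left(6 + 4 \sqrt{46}\right) \left(-58\right) = -348 - 232 \sqrt{46}$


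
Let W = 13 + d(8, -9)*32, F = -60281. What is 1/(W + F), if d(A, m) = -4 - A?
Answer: -1/60652 ≈ -1.6487e-5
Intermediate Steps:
W = -371 (W = 13 + (-4 - 1*8)*32 = 13 + (-4 - 8)*32 = 13 - 12*32 = 13 - 384 = -371)
1/(W + F) = 1/(-371 - 60281) = 1/(-60652) = -1/60652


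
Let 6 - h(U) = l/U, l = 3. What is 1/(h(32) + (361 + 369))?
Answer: 32/23549 ≈ 0.0013589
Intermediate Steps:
h(U) = 6 - 3/U
1/(h(32) + (361 + 369)) = 1/((6 - 3/32) + (361 + 369)) = 1/((6 - 3*1/32) + 730) = 1/((6 - 3/32) + 730) = 1/(189/32 + 730) = 1/(23549/32) = 32/23549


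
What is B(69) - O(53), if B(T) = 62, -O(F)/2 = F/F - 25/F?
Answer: 3342/53 ≈ 63.057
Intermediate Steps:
O(F) = -2 + 50/F (O(F) = -2*(F/F - 25/F) = -2*(1 - 25/F) = -2 + 50/F)
B(69) - O(53) = 62 - (-2 + 50/53) = 62 - 1*(-56/53) = 62 + 56/53 = 3342/53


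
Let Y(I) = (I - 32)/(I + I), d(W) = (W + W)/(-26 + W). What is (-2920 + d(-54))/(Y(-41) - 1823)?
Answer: 2393293/1494130 ≈ 1.6018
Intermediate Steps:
d(W) = 2*W/(-26 + W) (d(W) = (2*W)/(-26 + W) = 2*W/(-26 + W))
Y(I) = (-32 + I)/(2*I) (Y(I) = (-32 + I)/((2*I)) = (-32 + I)*(1/(2*I)) = (-32 + I)/(2*I))
(-2920 + d(-54))/(Y(-41) - 1823) = (-2920 + 2*(-54)/(-26 - 54))/((½)*(-32 - 41)/(-41) - 1823) = (-2920 + 2*(-54)/(-80))/((½)*(-1/41)*(-73) - 1823) = (-2920 + 2*(-54)*(-1/80))/(73/82 - 1823) = (-2920 + 27/20)/(-149413/82) = -58373/20*(-82/149413) = 2393293/1494130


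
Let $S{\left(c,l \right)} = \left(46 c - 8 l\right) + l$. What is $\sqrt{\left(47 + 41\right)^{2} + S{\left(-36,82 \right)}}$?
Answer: $\sqrt{5514} \approx 74.256$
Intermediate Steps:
$S{\left(c,l \right)} = - 7 l + 46 c$ ($S{\left(c,l \right)} = \left(- 8 l + 46 c\right) + l = - 7 l + 46 c$)
$\sqrt{\left(47 + 41\right)^{2} + S{\left(-36,82 \right)}} = \sqrt{\left(47 + 41\right)^{2} + \left(\left(-7\right) 82 + 46 \left(-36\right)\right)} = \sqrt{88^{2} - 2230} = \sqrt{7744 - 2230} = \sqrt{5514}$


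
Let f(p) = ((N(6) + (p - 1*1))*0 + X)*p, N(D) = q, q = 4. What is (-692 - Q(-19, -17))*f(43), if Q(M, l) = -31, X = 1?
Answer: -28423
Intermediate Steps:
N(D) = 4
f(p) = p (f(p) = ((4 + (p - 1*1))*0 + 1)*p = ((4 + (p - 1))*0 + 1)*p = ((4 + (-1 + p))*0 + 1)*p = ((3 + p)*0 + 1)*p = (0 + 1)*p = 1*p = p)
(-692 - Q(-19, -17))*f(43) = (-692 - 1*(-31))*43 = (-692 + 31)*43 = -661*43 = -28423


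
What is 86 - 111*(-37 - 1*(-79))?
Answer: -4576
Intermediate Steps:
86 - 111*(-37 - 1*(-79)) = 86 - 111*(-37 + 79) = 86 - 111*42 = 86 - 4662 = -4576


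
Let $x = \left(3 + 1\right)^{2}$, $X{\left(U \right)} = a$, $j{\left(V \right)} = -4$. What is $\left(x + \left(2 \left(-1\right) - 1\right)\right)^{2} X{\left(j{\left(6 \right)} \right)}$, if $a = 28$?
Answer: $4732$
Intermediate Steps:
$X{\left(U \right)} = 28$
$x = 16$ ($x = 4^{2} = 16$)
$\left(x + \left(2 \left(-1\right) - 1\right)\right)^{2} X{\left(j{\left(6 \right)} \right)} = \left(16 + \left(2 \left(-1\right) - 1\right)\right)^{2} \cdot 28 = \left(16 - 3\right)^{2} \cdot 28 = 13^{2} \cdot 28 = 169 \cdot 28 = 4732$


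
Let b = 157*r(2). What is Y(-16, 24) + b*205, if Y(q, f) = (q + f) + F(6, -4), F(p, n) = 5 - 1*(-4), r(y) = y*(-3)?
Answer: -193093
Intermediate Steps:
r(y) = -3*y
F(p, n) = 9 (F(p, n) = 5 + 4 = 9)
b = -942 (b = 157*(-3*2) = 157*(-6) = -942)
Y(q, f) = 9 + f + q (Y(q, f) = (q + f) + 9 = (f + q) + 9 = 9 + f + q)
Y(-16, 24) + b*205 = (9 + 24 - 16) - 942*205 = 17 - 193110 = -193093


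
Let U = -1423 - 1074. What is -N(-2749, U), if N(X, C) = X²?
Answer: -7557001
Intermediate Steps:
U = -2497
-N(-2749, U) = -1*(-2749)² = -1*7557001 = -7557001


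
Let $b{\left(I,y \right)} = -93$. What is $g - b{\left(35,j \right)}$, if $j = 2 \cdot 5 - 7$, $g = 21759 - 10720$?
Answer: $11132$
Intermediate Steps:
$g = 11039$ ($g = 21759 - 10720 = 11039$)
$j = 3$ ($j = 10 - 7 = 3$)
$g - b{\left(35,j \right)} = 11039 - -93 = 11039 + 93 = 11132$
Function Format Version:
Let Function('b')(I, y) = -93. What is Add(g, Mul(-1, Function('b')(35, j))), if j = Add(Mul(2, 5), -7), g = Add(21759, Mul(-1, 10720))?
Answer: 11132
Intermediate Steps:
g = 11039 (g = Add(21759, -10720) = 11039)
j = 3 (j = Add(10, -7) = 3)
Add(g, Mul(-1, Function('b')(35, j))) = Add(11039, Mul(-1, -93)) = Add(11039, 93) = 11132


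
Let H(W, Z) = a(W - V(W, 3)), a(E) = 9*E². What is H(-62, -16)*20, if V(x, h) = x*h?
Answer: 2767680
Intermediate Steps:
V(x, h) = h*x
H(W, Z) = 36*W² (H(W, Z) = 9*(W - 3*W)² = 9*(-2*W)² = 9*(4*W²) = 36*W²)
H(-62, -16)*20 = (36*(-62)²)*20 = (36*3844)*20 = 138384*20 = 2767680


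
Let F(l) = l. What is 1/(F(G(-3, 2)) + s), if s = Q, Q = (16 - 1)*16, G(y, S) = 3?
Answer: 1/243 ≈ 0.0041152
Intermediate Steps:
Q = 240 (Q = 15*16 = 240)
s = 240
1/(F(G(-3, 2)) + s) = 1/(3 + 240) = 1/243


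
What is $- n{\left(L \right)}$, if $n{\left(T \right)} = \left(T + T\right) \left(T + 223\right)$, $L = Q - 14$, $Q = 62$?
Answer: $-26016$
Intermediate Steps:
$L = 48$ ($L = 62 - 14 = 48$)
$n{\left(T \right)} = 2 T \left(223 + T\right)$
$- n{\left(L \right)} = - 2 \cdot 48 \left(223 + 48\right) = - 2 \cdot 48 \cdot 271 = \left(-1\right) 26016 = -26016$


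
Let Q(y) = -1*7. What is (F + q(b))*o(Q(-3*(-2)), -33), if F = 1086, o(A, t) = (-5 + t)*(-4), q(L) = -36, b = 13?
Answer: 159600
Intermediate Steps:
Q(y) = -7
o(A, t) = 20 - 4*t
(F + q(b))*o(Q(-3*(-2)), -33) = (1086 - 36)*(20 - 4*(-33)) = 1050*(20 + 132) = 1050*152 = 159600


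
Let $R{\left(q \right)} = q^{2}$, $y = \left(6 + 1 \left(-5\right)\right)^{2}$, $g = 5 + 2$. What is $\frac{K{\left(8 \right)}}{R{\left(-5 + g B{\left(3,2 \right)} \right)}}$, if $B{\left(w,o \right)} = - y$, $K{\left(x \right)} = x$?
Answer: $\frac{1}{18} \approx 0.055556$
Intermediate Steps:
$g = 7$
$y = 1$ ($y = \left(6 - 5\right)^{2} = 1^{2} = 1$)
$B{\left(w,o \right)} = -1$ ($B{\left(w,o \right)} = \left(-1\right) 1 = -1$)
$\frac{K{\left(8 \right)}}{R{\left(-5 + g B{\left(3,2 \right)} \right)}} = \frac{8}{\left(-5 + 7 \left(-1\right)\right)^{2}} = \frac{8}{\left(-5 - 7\right)^{2}} = \frac{8}{\left(-12\right)^{2}} = \frac{8}{144} = 8 \cdot \frac{1}{144} = \frac{1}{18}$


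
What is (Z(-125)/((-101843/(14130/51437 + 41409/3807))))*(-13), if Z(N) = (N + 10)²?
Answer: 5959377992425/316554974199 ≈ 18.826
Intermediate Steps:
Z(N) = (10 + N)²
(Z(-125)/((-101843/(14130/51437 + 41409/3807))))*(-13) = ((10 - 125)²/((-101843/(14130/51437 + 41409/3807))))*(-13) = ((-115)²/((-101843/(14130*(1/51437) + 41409*(1/3807)))))*(-13) = (13225/((-101843/(14130/51437 + 4601/423))))*(-13) = (13225/((-101843/242638627/21757851)))*(-13) = (13225/((-101843*21757851/242638627)))*(-13) = (13225/(-316554974199/34662661))*(-13) = (13225*(-34662661/316554974199))*(-13) = -458413691725/316554974199*(-13) = 5959377992425/316554974199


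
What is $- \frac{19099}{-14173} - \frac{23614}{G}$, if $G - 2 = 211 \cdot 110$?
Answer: $\frac{54322383}{164491838} \approx 0.33024$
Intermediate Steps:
$G = 23212$ ($G = 2 + 211 \cdot 110 = 2 + 23210 = 23212$)
$- \frac{19099}{-14173} - \frac{23614}{G} = - \frac{19099}{-14173} - \frac{23614}{23212} = \left(-19099\right) \left(- \frac{1}{14173}\right) - \frac{11807}{11606} = \frac{19099}{14173} - \frac{11807}{11606} = \frac{54322383}{164491838}$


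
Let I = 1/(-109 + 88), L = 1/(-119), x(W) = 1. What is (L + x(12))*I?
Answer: -118/2499 ≈ -0.047219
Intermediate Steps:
L = -1/119 ≈ -0.0084034
I = -1/21 (I = 1/(-21) = -1/21 ≈ -0.047619)
(L + x(12))*I = (-1/119 + 1)*(-1/21) = (118/119)*(-1/21) = -118/2499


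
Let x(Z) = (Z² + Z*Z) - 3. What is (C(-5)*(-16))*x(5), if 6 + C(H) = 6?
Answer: 0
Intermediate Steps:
C(H) = 0 (C(H) = -6 + 6 = 0)
x(Z) = -3 + 2*Z² (x(Z) = (Z² + Z²) - 3 = 2*Z² - 3 = -3 + 2*Z²)
(C(-5)*(-16))*x(5) = (0*(-16))*(-3 + 2*5²) = 0*(-3 + 2*25) = 0*(-3 + 50) = 0*47 = 0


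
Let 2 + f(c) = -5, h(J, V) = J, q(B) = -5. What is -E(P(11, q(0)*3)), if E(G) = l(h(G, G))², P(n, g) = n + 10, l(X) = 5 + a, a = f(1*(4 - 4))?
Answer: -4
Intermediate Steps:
f(c) = -7 (f(c) = -2 - 5 = -7)
a = -7
l(X) = -2 (l(X) = 5 - 7 = -2)
P(n, g) = 10 + n
E(G) = 4 (E(G) = (-2)² = 4)
-E(P(11, q(0)*3)) = -1*4 = -4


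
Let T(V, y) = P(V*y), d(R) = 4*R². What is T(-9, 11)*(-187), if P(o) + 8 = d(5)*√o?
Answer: 1496 - 56100*I*√11 ≈ 1496.0 - 1.8606e+5*I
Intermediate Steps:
P(o) = -8 + 100*√o (P(o) = -8 + (4*5²)*√o = -8 + (4*25)*√o = -8 + 100*√o)
T(V, y) = -8 + 100*√(V*y)
T(-9, 11)*(-187) = (-8 + 100*√(-9*11))*(-187) = (-8 + 100*√(-99))*(-187) = (-8 + 100*(3*I*√11))*(-187) = (-8 + 300*I*√11)*(-187) = 1496 - 56100*I*√11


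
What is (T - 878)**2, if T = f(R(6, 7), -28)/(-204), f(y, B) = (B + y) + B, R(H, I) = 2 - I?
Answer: 32059260601/41616 ≈ 7.7036e+5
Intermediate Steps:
f(y, B) = y + 2*B
T = 61/204 (T = ((2 - 1*7) + 2*(-28))/(-204) = ((2 - 7) - 56)*(-1/204) = (-5 - 56)*(-1/204) = -61*(-1/204) = 61/204 ≈ 0.29902)
(T - 878)**2 = (61/204 - 878)**2 = (-179051/204)**2 = 32059260601/41616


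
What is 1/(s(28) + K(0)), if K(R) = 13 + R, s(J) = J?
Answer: 1/41 ≈ 0.024390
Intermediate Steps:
1/(s(28) + K(0)) = 1/(28 + (13 + 0)) = 1/(28 + 13) = 1/41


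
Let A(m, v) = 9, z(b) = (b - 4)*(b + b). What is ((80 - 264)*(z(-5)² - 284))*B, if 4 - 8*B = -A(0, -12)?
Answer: -2336984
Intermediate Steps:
z(b) = 2*b*(-4 + b) (z(b) = (-4 + b)*(2*b) = 2*b*(-4 + b))
B = 13/8 (B = ½ - (-1)*9/8 = ½ - ⅛*(-9) = ½ + 9/8 = 13/8 ≈ 1.6250)
((80 - 264)*(z(-5)² - 284))*B = ((80 - 264)*((2*(-5)*(-4 - 5))² - 284))*(13/8) = -184*((2*(-5)*(-9))² - 284)*(13/8) = -184*(90² - 284)*(13/8) = -184*(8100 - 284)*(13/8) = -184*7816*(13/8) = -1438144*13/8 = -2336984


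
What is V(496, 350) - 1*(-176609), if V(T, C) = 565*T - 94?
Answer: 456755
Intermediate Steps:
V(T, C) = -94 + 565*T
V(496, 350) - 1*(-176609) = (-94 + 565*496) - 1*(-176609) = (-94 + 280240) + 176609 = 280146 + 176609 = 456755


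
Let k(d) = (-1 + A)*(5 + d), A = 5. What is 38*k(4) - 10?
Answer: 1358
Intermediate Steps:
k(d) = 20 + 4*d (k(d) = (-1 + 5)*(5 + d) = 4*(5 + d) = 20 + 4*d)
38*k(4) - 10 = 38*(20 + 4*4) - 10 = 38*(20 + 16) - 10 = 38*36 - 10 = 1368 - 10 = 1358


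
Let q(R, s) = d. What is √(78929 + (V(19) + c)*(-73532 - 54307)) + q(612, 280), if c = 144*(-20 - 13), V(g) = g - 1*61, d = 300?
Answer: 300 + √612939095 ≈ 25058.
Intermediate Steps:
V(g) = -61 + g (V(g) = g - 61 = -61 + g)
c = -4752 (c = 144*(-33) = -4752)
q(R, s) = 300
√(78929 + (V(19) + c)*(-73532 - 54307)) + q(612, 280) = √(78929 + ((-61 + 19) - 4752)*(-73532 - 54307)) + 300 = √(78929 + (-42 - 4752)*(-127839)) + 300 = √(78929 - 4794*(-127839)) + 300 = √(78929 + 612860166) + 300 = √612939095 + 300 = 300 + √612939095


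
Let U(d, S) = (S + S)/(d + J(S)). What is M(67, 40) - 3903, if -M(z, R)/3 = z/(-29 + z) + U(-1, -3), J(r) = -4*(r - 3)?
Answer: -3415161/874 ≈ -3907.5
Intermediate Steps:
J(r) = 12 - 4*r (J(r) = -4*(-3 + r) = 12 - 4*r)
U(d, S) = 2*S/(12 + d - 4*S) (U(d, S) = (S + S)/(d + (12 - 4*S)) = (2*S)/(12 + d - 4*S) = 2*S/(12 + d - 4*S))
M(z, R) = 18/23 - 3*z/(-29 + z) (M(z, R) = -3*(z/(-29 + z) + 2*(-3)/(12 - 1 - 4*(-3))) = -3*(z/(-29 + z) + 2*(-3)/(12 - 1 + 12)) = -3*(z/(-29 + z) + 2*(-3)/23) = -3*(z/(-29 + z) + 2*(-3)*(1/23)) = -3*(z/(-29 + z) - 6/23) = -3*(-6/23 + z/(-29 + z)) = 18/23 - 3*z/(-29 + z))
M(67, 40) - 3903 = 3*(-174 - 17*67)/(23*(-29 + 67)) - 3903 = (3/23)*(-174 - 1139)/38 - 3903 = (3/23)*(1/38)*(-1313) - 3903 = -3939/874 - 3903 = -3415161/874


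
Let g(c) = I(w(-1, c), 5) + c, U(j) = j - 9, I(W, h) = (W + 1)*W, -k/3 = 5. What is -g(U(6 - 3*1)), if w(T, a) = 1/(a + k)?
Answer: 2666/441 ≈ 6.0453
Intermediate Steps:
k = -15 (k = -3*5 = -15)
w(T, a) = 1/(-15 + a) (w(T, a) = 1/(a - 15) = 1/(-15 + a))
I(W, h) = W*(1 + W) (I(W, h) = (1 + W)*W = W*(1 + W))
U(j) = -9 + j
g(c) = c + (1 + 1/(-15 + c))/(-15 + c) (g(c) = (1 + 1/(-15 + c))/(-15 + c) + c = c + (1 + 1/(-15 + c))/(-15 + c))
-g(U(6 - 3*1)) = -(-14 + (-9 + (6 - 3*1)) + (-9 + (6 - 3*1))*(-15 + (-9 + (6 - 3*1)))**2)/(-15 + (-9 + (6 - 3*1)))**2 = -(-14 + (-9 + (6 - 3)) + (-9 + (6 - 3))*(-15 + (-9 + (6 - 3)))**2)/(-15 + (-9 + (6 - 3)))**2 = -(-14 + (-9 + 3) + (-9 + 3)*(-15 + (-9 + 3))**2)/(-15 + (-9 + 3))**2 = -(-14 - 6 - 6*(-15 - 6)**2)/(-15 - 6)**2 = -(-14 - 6 - 6*(-21)**2)/(-21)**2 = -(-14 - 6 - 6*441)/441 = -(-14 - 6 - 2646)/441 = -(-2666)/441 = -1*(-2666/441) = 2666/441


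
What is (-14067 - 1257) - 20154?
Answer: -35478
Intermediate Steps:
(-14067 - 1257) - 20154 = -15324 - 20154 = -35478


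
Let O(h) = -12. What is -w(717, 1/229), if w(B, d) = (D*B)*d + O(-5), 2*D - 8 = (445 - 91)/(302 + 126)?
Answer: -178269/98012 ≈ -1.8188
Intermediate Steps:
D = 1889/428 (D = 4 + ((445 - 91)/(302 + 126))/2 = 4 + (354/428)/2 = 4 + (354*(1/428))/2 = 4 + (1/2)*(177/214) = 4 + 177/428 = 1889/428 ≈ 4.4136)
w(B, d) = -12 + 1889*B*d/428 (w(B, d) = (1889*B/428)*d - 12 = 1889*B*d/428 - 12 = -12 + 1889*B*d/428)
-w(717, 1/229) = -(-12 + (1889/428)*717/229) = -(-12 + (1889/428)*717*(1/229)) = -(-12 + 1354413/98012) = -1*178269/98012 = -178269/98012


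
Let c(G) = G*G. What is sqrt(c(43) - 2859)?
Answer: I*sqrt(1010) ≈ 31.78*I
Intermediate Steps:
c(G) = G**2
sqrt(c(43) - 2859) = sqrt(43**2 - 2859) = sqrt(1849 - 2859) = sqrt(-1010) = I*sqrt(1010)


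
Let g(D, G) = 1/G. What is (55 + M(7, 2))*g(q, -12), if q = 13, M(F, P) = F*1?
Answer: -31/6 ≈ -5.1667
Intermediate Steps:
M(F, P) = F
(55 + M(7, 2))*g(q, -12) = (55 + 7)/(-12) = 62*(-1/12) = -31/6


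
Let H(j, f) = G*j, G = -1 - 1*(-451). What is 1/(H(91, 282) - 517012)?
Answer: -1/476062 ≈ -2.1006e-6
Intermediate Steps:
G = 450 (G = -1 + 451 = 450)
H(j, f) = 450*j
1/(H(91, 282) - 517012) = 1/(450*91 - 517012) = 1/(40950 - 517012) = 1/(-476062) = -1/476062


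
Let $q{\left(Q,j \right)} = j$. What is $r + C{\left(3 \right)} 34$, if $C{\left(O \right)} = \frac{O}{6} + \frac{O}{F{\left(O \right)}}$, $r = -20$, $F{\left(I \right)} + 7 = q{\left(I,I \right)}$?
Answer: $- \frac{57}{2} \approx -28.5$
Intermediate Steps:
$F{\left(I \right)} = -7 + I$
$C{\left(O \right)} = \frac{O}{6} + \frac{O}{-7 + O}$
$r + C{\left(3 \right)} 34 = -20 + \frac{1}{6} \cdot 3 \frac{1}{-7 + 3} \left(-1 + 3\right) 34 = -20 + \frac{1}{6} \cdot 3 \frac{1}{-4} \cdot 2 \cdot 34 = -20 + \frac{1}{6} \cdot 3 \left(- \frac{1}{4}\right) 2 \cdot 34 = -20 - \frac{17}{2} = - \frac{57}{2}$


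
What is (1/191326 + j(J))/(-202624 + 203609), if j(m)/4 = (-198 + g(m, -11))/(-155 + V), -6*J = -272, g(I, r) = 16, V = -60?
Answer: 139285543/40518063650 ≈ 0.0034376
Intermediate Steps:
J = 136/3 (J = -⅙*(-272) = 136/3 ≈ 45.333)
j(m) = 728/215 (j(m) = 4*((-198 + 16)/(-155 - 60)) = 4*(-182/(-215)) = 4*(-182*(-1/215)) = 4*(182/215) = 728/215)
(1/191326 + j(J))/(-202624 + 203609) = (1/191326 + 728/215)/(-202624 + 203609) = (1/191326 + 728/215)/985 = (139285543/41135090)*(1/985) = 139285543/40518063650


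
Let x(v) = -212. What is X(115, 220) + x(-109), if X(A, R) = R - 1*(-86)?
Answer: 94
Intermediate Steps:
X(A, R) = 86 + R (X(A, R) = R + 86 = 86 + R)
X(115, 220) + x(-109) = (86 + 220) - 212 = 306 - 212 = 94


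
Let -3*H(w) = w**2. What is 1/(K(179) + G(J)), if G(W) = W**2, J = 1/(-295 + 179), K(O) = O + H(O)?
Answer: -40368/423917821 ≈ -9.5226e-5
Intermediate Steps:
H(w) = -w**2/3
K(O) = O - O**2/3
J = -1/116 (J = 1/(-116) = -1/116 ≈ -0.0086207)
1/(K(179) + G(J)) = 1/((1/3)*179*(3 - 1*179) + (-1/116)**2) = 1/((1/3)*179*(3 - 179) + 1/13456) = 1/((1/3)*179*(-176) + 1/13456) = 1/(-31504/3 + 1/13456) = 1/(-423917821/40368) = -40368/423917821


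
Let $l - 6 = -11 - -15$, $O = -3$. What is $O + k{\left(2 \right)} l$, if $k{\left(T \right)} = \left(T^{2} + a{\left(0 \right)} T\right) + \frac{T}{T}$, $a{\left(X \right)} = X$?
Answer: $47$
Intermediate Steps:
$l = 10$ ($l = 6 - -4 = 6 + \left(-11 + 15\right) = 6 + 4 = 10$)
$k{\left(T \right)} = 1 + T^{2}$ ($k{\left(T \right)} = \left(T^{2} + 0 T\right) + \frac{T}{T} = \left(T^{2} + 0\right) + 1 = T^{2} + 1 = 1 + T^{2}$)
$O + k{\left(2 \right)} l = -3 + \left(1 + 2^{2}\right) 10 = -3 + \left(1 + 4\right) 10 = -3 + 5 \cdot 10 = -3 + 50 = 47$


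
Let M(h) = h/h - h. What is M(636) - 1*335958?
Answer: -336593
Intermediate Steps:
M(h) = 1 - h
M(636) - 1*335958 = (1 - 1*636) - 1*335958 = (1 - 636) - 335958 = -635 - 335958 = -336593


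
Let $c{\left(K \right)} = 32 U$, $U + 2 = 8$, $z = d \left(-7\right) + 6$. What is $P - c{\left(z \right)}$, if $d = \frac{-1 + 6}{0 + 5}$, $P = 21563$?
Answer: $21371$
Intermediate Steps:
$d = 1$ ($d = \frac{5}{5} = 5 \cdot \frac{1}{5} = 1$)
$z = -1$ ($z = 1 \left(-7\right) + 6 = -7 + 6 = -1$)
$U = 6$ ($U = -2 + 8 = 6$)
$c{\left(K \right)} = 192$ ($c{\left(K \right)} = 32 \cdot 6 = 192$)
$P - c{\left(z \right)} = 21563 - 192 = 21371$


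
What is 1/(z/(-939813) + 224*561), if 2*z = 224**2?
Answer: 134259/16871519392 ≈ 7.9577e-6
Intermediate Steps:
z = 25088 (z = (1/2)*224**2 = (1/2)*50176 = 25088)
1/(z/(-939813) + 224*561) = 1/(25088/(-939813) + 224*561) = 1/(25088*(-1/939813) + 125664) = 1/(-3584/134259 + 125664) = 1/(16871519392/134259) = 134259/16871519392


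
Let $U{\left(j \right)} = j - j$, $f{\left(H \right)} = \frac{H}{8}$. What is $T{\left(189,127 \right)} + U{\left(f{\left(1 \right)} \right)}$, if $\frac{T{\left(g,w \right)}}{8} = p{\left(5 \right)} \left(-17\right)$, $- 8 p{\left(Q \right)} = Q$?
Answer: $85$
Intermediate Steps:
$f{\left(H \right)} = \frac{H}{8}$ ($f{\left(H \right)} = H \frac{1}{8} = \frac{H}{8}$)
$p{\left(Q \right)} = - \frac{Q}{8}$
$U{\left(j \right)} = 0$
$T{\left(g,w \right)} = 85$ ($T{\left(g,w \right)} = 8 \left(- \frac{1}{8}\right) 5 \left(-17\right) = 8 \left(\left(- \frac{5}{8}\right) \left(-17\right)\right) = 8 \cdot \frac{85}{8} = 85$)
$T{\left(189,127 \right)} + U{\left(f{\left(1 \right)} \right)} = 85 + 0 = 85$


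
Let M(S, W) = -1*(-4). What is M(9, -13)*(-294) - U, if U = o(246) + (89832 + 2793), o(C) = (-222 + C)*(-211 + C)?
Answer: -94641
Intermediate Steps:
M(S, W) = 4
U = 93465 (U = (46842 + 246**2 - 433*246) + (89832 + 2793) = (46842 + 60516 - 106518) + 92625 = 840 + 92625 = 93465)
M(9, -13)*(-294) - U = 4*(-294) - 1*93465 = -1176 - 93465 = -94641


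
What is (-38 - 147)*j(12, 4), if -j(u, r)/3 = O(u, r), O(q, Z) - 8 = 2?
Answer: 5550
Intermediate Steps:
O(q, Z) = 10 (O(q, Z) = 8 + 2 = 10)
j(u, r) = -30 (j(u, r) = -3*10 = -30)
(-38 - 147)*j(12, 4) = (-38 - 147)*(-30) = -185*(-30) = 5550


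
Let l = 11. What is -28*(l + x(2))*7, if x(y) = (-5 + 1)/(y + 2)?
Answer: -1960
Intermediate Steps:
x(y) = -4/(2 + y)
-28*(l + x(2))*7 = -28*(11 - 4/(2 + 2))*7 = -28*(11 - 4/4)*7 = -28*(11 - 4*¼)*7 = -28*(11 - 1)*7 = -280*7 = -28*70 = -1960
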